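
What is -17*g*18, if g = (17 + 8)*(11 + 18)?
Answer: -221850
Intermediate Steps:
g = 725 (g = 25*29 = 725)
-17*g*18 = -17*725*18 = -12325*18 = -221850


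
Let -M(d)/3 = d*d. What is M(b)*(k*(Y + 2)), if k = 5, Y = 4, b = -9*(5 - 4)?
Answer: -7290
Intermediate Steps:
b = -9 (b = -9*1 = -9)
M(d) = -3*d**2 (M(d) = -3*d*d = -3*d**2)
M(b)*(k*(Y + 2)) = (-3*(-9)**2)*(5*(4 + 2)) = (-3*81)*(5*6) = -243*30 = -7290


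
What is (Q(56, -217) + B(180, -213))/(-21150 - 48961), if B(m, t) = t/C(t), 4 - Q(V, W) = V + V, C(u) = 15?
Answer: 611/350555 ≈ 0.0017429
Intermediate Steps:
Q(V, W) = 4 - 2*V (Q(V, W) = 4 - (V + V) = 4 - 2*V)
B(m, t) = t/15
(Q(56, -217) + B(180, -213))/(-21150 - 48961) = ((4 - 2*56) + (1/15)*(-213))/(-21150 - 48961) = ((4 - 112) - 71/5)/(-70111) = (-108 - 71/5)*(-1/70111) = -611/5*(-1/70111) = 611/350555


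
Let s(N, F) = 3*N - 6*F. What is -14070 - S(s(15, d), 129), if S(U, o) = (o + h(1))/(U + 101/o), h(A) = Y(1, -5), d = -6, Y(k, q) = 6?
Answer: -29691183/2110 ≈ -14072.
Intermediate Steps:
h(A) = 6
s(N, F) = -6*F + 3*N
S(U, o) = (6 + o)/(U + 101/o) (S(U, o) = (o + 6)/(U + 101/o) = (6 + o)/(U + 101/o))
-14070 - S(s(15, d), 129) = -14070 - 129*(6 + 129)/(101 + (-6*(-6) + 3*15)*129) = -14070 - 129*135/(101 + (36 + 45)*129) = -14070 - 129*135/(101 + 81*129) = -14070 - 129*135/(101 + 10449) = -14070 - 129*135/10550 = -14070 - 1*3483/2110 = -14070 - 3483/2110 = -29691183/2110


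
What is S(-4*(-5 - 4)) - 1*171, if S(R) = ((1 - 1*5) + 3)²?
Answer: -170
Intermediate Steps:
S(R) = 1 (S(R) = ((1 - 5) + 3)² = (-4 + 3)² = (-1)² = 1)
S(-4*(-5 - 4)) - 1*171 = 1 - 1*171 = 1 - 171 = -170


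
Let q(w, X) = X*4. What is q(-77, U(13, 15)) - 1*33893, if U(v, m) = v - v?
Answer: -33893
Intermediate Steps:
U(v, m) = 0
q(w, X) = 4*X
q(-77, U(13, 15)) - 1*33893 = 4*0 - 1*33893 = 0 - 33893 = -33893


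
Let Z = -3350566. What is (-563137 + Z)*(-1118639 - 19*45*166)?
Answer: 4933492677007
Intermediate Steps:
(-563137 + Z)*(-1118639 - 19*45*166) = (-563137 - 3350566)*(-1118639 - 19*45*166) = -3913703*(-1118639 - 855*166) = -3913703*(-1118639 - 141930) = -3913703*(-1260569) = 4933492677007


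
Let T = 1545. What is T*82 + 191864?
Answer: 318554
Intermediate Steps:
T*82 + 191864 = 1545*82 + 191864 = 126690 + 191864 = 318554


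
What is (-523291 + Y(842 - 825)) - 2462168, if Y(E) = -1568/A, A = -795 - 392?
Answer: -3543738265/1187 ≈ -2.9855e+6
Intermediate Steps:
A = -1187
Y(E) = 1568/1187 (Y(E) = -1568/(-1187) = -1568*(-1/1187) = 1568/1187)
(-523291 + Y(842 - 825)) - 2462168 = (-523291 + 1568/1187) - 2462168 = -621144849/1187 - 2462168 = -3543738265/1187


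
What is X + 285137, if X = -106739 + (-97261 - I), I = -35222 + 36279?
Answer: 80080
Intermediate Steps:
I = 1057
X = -205057 (X = -106739 + (-97261 - 1*1057) = -106739 + (-97261 - 1057) = -106739 - 98318 = -205057)
X + 285137 = -205057 + 285137 = 80080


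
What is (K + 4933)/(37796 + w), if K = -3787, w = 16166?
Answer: 573/26981 ≈ 0.021237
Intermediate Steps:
(K + 4933)/(37796 + w) = (-3787 + 4933)/(37796 + 16166) = 1146/53962 = 1146*(1/53962) = 573/26981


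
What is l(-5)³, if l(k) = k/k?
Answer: 1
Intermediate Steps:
l(k) = 1
l(-5)³ = 1³ = 1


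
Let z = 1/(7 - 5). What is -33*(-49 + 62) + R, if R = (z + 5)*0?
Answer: -429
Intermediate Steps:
z = ½ (z = 1/2 = ½ ≈ 0.50000)
R = 0 (R = (½ + 5)*0 = (11/2)*0 = 0)
-33*(-49 + 62) + R = -33*(-49 + 62) + 0 = -33*13 + 0 = -429 + 0 = -429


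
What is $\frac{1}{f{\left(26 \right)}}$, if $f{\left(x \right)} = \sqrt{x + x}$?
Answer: $\frac{\sqrt{13}}{26} \approx 0.13867$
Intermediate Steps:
$f{\left(x \right)} = \sqrt{2} \sqrt{x}$ ($f{\left(x \right)} = \sqrt{2 x} = \sqrt{2} \sqrt{x}$)
$\frac{1}{f{\left(26 \right)}} = \frac{1}{\sqrt{2} \sqrt{26}} = \frac{1}{2 \sqrt{13}} = \frac{\sqrt{13}}{26}$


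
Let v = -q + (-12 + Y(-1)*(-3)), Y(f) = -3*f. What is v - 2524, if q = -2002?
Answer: -543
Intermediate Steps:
v = 1981 (v = -1*(-2002) + (-12 - 3*(-1)*(-3)) = 2002 + (-12 + 3*(-3)) = 2002 + (-12 - 9) = 2002 - 21 = 1981)
v - 2524 = 1981 - 2524 = -543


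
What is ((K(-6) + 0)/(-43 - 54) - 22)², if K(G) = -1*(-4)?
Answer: 4571044/9409 ≈ 485.82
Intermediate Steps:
K(G) = 4
((K(-6) + 0)/(-43 - 54) - 22)² = ((4 + 0)/(-43 - 54) - 22)² = (4/(-97) - 22)² = (4*(-1/97) - 22)² = (-4/97 - 22)² = (-2138/97)² = 4571044/9409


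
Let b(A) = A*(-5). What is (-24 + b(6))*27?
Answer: -1458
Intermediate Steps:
b(A) = -5*A
(-24 + b(6))*27 = (-24 - 5*6)*27 = (-24 - 30)*27 = -54*27 = -1458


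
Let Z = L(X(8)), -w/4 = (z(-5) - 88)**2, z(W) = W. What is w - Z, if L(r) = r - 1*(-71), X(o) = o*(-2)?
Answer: -34651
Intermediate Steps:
w = -34596 (w = -4*(-5 - 88)**2 = -4*(-93)**2 = -4*8649 = -34596)
X(o) = -2*o
L(r) = 71 + r (L(r) = r + 71 = 71 + r)
Z = 55 (Z = 71 - 2*8 = 71 - 16 = 55)
w - Z = -34596 - 1*55 = -34596 - 55 = -34651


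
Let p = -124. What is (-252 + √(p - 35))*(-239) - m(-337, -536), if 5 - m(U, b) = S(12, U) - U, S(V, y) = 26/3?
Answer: 181706/3 - 239*I*√159 ≈ 60569.0 - 3013.7*I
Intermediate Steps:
S(V, y) = 26/3 (S(V, y) = 26*(⅓) = 26/3)
m(U, b) = -11/3 + U (m(U, b) = 5 - (26/3 - U) = 5 + (-26/3 + U) = -11/3 + U)
(-252 + √(p - 35))*(-239) - m(-337, -536) = (-252 + √(-124 - 35))*(-239) - (-11/3 - 337) = (-252 + √(-159))*(-239) - 1*(-1022/3) = (-252 + I*√159)*(-239) + 1022/3 = (60228 - 239*I*√159) + 1022/3 = 181706/3 - 239*I*√159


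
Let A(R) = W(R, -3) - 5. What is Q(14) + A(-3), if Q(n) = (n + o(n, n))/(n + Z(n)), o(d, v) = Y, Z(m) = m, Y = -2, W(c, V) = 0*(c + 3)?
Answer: -32/7 ≈ -4.5714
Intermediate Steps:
W(c, V) = 0 (W(c, V) = 0*(3 + c) = 0)
o(d, v) = -2
A(R) = -5 (A(R) = 0 - 5 = -5)
Q(n) = (-2 + n)/(2*n) (Q(n) = (n - 2)/(n + n) = (-2 + n)/((2*n)) = (-2 + n)*(1/(2*n)) = (-2 + n)/(2*n))
Q(14) + A(-3) = (1/2)*(-2 + 14)/14 - 5 = (1/2)*(1/14)*12 - 5 = 3/7 - 5 = -32/7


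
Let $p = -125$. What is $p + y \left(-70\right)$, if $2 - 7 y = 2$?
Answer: $-125$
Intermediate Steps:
$y = 0$ ($y = \frac{2}{7} - \frac{2}{7} = 0$)
$p + y \left(-70\right) = -125 + 0 \left(-70\right) = -125 + 0 = -125$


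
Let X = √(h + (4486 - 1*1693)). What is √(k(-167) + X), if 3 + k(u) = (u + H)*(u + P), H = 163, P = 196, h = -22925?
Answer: √(-119 + 2*I*√5033) ≈ 5.7525 + 12.333*I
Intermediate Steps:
k(u) = -3 + (163 + u)*(196 + u) (k(u) = -3 + (u + 163)*(u + 196) = -3 + (163 + u)*(196 + u))
X = 2*I*√5033 (X = √(-22925 + (4486 - 1*1693)) = √(-22925 + (4486 - 1693)) = √(-22925 + 2793) = √(-20132) = 2*I*√5033 ≈ 141.89*I)
√(k(-167) + X) = √((31945 + (-167)² + 359*(-167)) + 2*I*√5033) = √((31945 + 27889 - 59953) + 2*I*√5033) = √(-119 + 2*I*√5033)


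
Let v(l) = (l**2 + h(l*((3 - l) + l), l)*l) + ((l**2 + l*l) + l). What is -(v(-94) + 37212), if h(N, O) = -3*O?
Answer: -37118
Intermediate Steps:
v(l) = l (v(l) = (l**2 + (-3*l)*l) + ((l**2 + l*l) + l) = (l**2 - 3*l**2) + ((l**2 + l**2) + l) = -2*l**2 + (2*l**2 + l) = -2*l**2 + (l + 2*l**2) = l)
-(v(-94) + 37212) = -(-94 + 37212) = -1*37118 = -37118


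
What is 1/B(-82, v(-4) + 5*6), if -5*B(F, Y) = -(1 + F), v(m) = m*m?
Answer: -5/81 ≈ -0.061728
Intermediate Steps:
v(m) = m²
B(F, Y) = ⅕ + F/5 (B(F, Y) = -(-1)*(1 + F)/5 = -(-1 - F)/5 = ⅕ + F/5)
1/B(-82, v(-4) + 5*6) = 1/(⅕ + (⅕)*(-82)) = 1/(⅕ - 82/5) = 1/(-81/5) = -5/81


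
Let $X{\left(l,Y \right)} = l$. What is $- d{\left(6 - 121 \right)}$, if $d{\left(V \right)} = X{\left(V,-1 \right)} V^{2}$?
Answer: $1520875$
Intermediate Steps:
$d{\left(V \right)} = V^{3}$ ($d{\left(V \right)} = V V^{2} = V^{3}$)
$- d{\left(6 - 121 \right)} = - \left(6 - 121\right)^{3} = - \left(-115\right)^{3} = \left(-1\right) \left(-1520875\right) = 1520875$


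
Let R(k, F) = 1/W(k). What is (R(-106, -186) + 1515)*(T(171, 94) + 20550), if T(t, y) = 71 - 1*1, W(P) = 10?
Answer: 31241362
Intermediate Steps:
T(t, y) = 70 (T(t, y) = 71 - 1 = 70)
R(k, F) = ⅒ (R(k, F) = 1/10 = ⅒)
(R(-106, -186) + 1515)*(T(171, 94) + 20550) = (⅒ + 1515)*(70 + 20550) = (15151/10)*20620 = 31241362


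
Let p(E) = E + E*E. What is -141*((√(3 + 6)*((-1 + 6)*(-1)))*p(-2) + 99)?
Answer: -9729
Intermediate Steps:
p(E) = E + E²
-141*((√(3 + 6)*((-1 + 6)*(-1)))*p(-2) + 99) = -141*((√(3 + 6)*((-1 + 6)*(-1)))*(-2*(1 - 2)) + 99) = -141*((√9*(5*(-1)))*(-2*(-1)) + 99) = -141*((3*(-5))*2 + 99) = -141*(-15*2 + 99) = -141*(-30 + 99) = -141*69 = -9729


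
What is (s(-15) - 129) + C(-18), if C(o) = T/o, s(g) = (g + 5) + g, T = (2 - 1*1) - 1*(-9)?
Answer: -1391/9 ≈ -154.56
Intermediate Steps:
T = 10 (T = (2 - 1) + 9 = 1 + 9 = 10)
s(g) = 5 + 2*g (s(g) = (5 + g) + g = 5 + 2*g)
C(o) = 10/o
(s(-15) - 129) + C(-18) = ((5 + 2*(-15)) - 129) + 10/(-18) = ((5 - 30) - 129) + 10*(-1/18) = (-25 - 129) - 5/9 = -154 - 5/9 = -1391/9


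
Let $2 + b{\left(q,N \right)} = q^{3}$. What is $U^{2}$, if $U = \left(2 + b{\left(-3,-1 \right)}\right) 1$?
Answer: $729$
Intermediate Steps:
$b{\left(q,N \right)} = -2 + q^{3}$
$U = -27$ ($U = \left(2 + \left(-2 + \left(-3\right)^{3}\right)\right) 1 = \left(2 - 29\right) 1 = \left(-27\right) 1 = -27$)
$U^{2} = \left(-27\right)^{2} = 729$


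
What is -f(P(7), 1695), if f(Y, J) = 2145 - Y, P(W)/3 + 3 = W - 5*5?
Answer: -2208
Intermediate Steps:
P(W) = -84 + 3*W (P(W) = -9 + 3*(W - 5*5) = -9 + 3*(W - 25) = -9 + 3*(-25 + W) = -9 + (-75 + 3*W) = -84 + 3*W)
-f(P(7), 1695) = -(2145 - (-84 + 3*7)) = -(2145 - (-84 + 21)) = -(2145 - 1*(-63)) = -(2145 + 63) = -1*2208 = -2208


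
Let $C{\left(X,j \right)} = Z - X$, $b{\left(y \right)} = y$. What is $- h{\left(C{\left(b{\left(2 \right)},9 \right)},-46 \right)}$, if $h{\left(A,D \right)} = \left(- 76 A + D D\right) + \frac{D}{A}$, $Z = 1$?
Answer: $-2238$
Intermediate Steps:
$C{\left(X,j \right)} = 1 - X$
$h{\left(A,D \right)} = D^{2} - 76 A + \frac{D}{A}$ ($h{\left(A,D \right)} = \left(- 76 A + D^{2}\right) + \frac{D}{A} = \left(D^{2} - 76 A\right) + \frac{D}{A} = D^{2} - 76 A + \frac{D}{A}$)
$- h{\left(C{\left(b{\left(2 \right)},9 \right)},-46 \right)} = - (\left(-46\right)^{2} - 76 \left(1 - 2\right) - \frac{46}{1 - 2}) = - (2116 - 76 \left(1 - 2\right) - \frac{46}{1 - 2}) = - (2116 - -76 - \frac{46}{-1}) = - (2116 + 76 - -46) = - (2116 + 76 + 46) = \left(-1\right) 2238 = -2238$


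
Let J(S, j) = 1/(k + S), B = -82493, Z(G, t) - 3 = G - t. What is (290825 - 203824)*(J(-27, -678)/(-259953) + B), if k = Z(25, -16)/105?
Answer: -1735700377023117878/241842941 ≈ -7.1770e+9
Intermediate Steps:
Z(G, t) = 3 + G - t (Z(G, t) = 3 + (G - t) = 3 + G - t)
k = 44/105 (k = (3 + 25 - 1*(-16))/105 = (3 + 25 + 16)*(1/105) = 44*(1/105) = 44/105 ≈ 0.41905)
J(S, j) = 1/(44/105 + S)
(290825 - 203824)*(J(-27, -678)/(-259953) + B) = (290825 - 203824)*((105/(44 + 105*(-27)))/(-259953) - 82493) = 87001*((105/(44 - 2835))*(-1/259953) - 82493) = 87001*((105/(-2791))*(-1/259953) - 82493) = 87001*((105*(-1/2791))*(-1/259953) - 82493) = 87001*(-105/2791*(-1/259953) - 82493) = 87001*(35/241842941 - 82493) = 87001*(-19950349731878/241842941) = -1735700377023117878/241842941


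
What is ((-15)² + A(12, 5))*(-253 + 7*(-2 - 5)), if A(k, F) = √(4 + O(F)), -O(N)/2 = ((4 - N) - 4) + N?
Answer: -68554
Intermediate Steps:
O(N) = 0 (O(N) = -2*(((4 - N) - 4) + N) = -2*(-N + N) = -2*0 = 0)
A(k, F) = 2 (A(k, F) = √(4 + 0) = √4 = 2)
((-15)² + A(12, 5))*(-253 + 7*(-2 - 5)) = ((-15)² + 2)*(-253 + 7*(-2 - 5)) = (225 + 2)*(-253 + 7*(-7)) = 227*(-253 - 49) = 227*(-302) = -68554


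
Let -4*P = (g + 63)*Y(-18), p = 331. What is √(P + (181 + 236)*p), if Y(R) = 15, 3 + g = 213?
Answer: √548013/2 ≈ 370.14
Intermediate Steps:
g = 210 (g = -3 + 213 = 210)
P = -4095/4 (P = -(210 + 63)*15/4 = -273*15/4 = -¼*4095 = -4095/4 ≈ -1023.8)
√(P + (181 + 236)*p) = √(-4095/4 + (181 + 236)*331) = √(-4095/4 + 417*331) = √(-4095/4 + 138027) = √(548013/4) = √548013/2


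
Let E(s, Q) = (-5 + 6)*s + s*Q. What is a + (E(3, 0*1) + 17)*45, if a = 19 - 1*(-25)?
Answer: 944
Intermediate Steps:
E(s, Q) = s + Q*s (E(s, Q) = 1*s + Q*s = s + Q*s)
a = 44 (a = 19 + 25 = 44)
a + (E(3, 0*1) + 17)*45 = 44 + (3*(1 + 0*1) + 17)*45 = 44 + (3*(1 + 0) + 17)*45 = 44 + (3*1 + 17)*45 = 44 + (3 + 17)*45 = 44 + 20*45 = 44 + 900 = 944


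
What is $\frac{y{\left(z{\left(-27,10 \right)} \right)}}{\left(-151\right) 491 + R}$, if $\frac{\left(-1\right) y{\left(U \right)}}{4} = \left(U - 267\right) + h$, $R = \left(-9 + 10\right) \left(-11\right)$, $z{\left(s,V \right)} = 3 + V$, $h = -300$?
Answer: $- \frac{277}{9269} \approx -0.029885$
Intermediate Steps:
$R = -11$ ($R = 1 \left(-11\right) = -11$)
$y{\left(U \right)} = 2268 - 4 U$ ($y{\left(U \right)} = - 4 \left(\left(U - 267\right) - 300\right) = - 4 \left(\left(-267 + U\right) - 300\right) = - 4 \left(-567 + U\right) = 2268 - 4 U$)
$\frac{y{\left(z{\left(-27,10 \right)} \right)}}{\left(-151\right) 491 + R} = \frac{2268 - 4 \left(3 + 10\right)}{\left(-151\right) 491 - 11} = \frac{2268 - 52}{-74141 - 11} = \frac{2268 - 52}{-74152} = 2216 \left(- \frac{1}{74152}\right) = - \frac{277}{9269}$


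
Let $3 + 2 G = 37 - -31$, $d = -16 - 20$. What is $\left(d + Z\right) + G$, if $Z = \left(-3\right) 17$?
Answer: $- \frac{109}{2} \approx -54.5$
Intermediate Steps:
$d = -36$
$G = \frac{65}{2}$ ($G = - \frac{3}{2} + \frac{37 - -31}{2} = - \frac{3}{2} + \frac{37 + 31}{2} = - \frac{3}{2} + \frac{1}{2} \cdot 68 = - \frac{3}{2} + 34 = \frac{65}{2} \approx 32.5$)
$Z = -51$
$\left(d + Z\right) + G = \left(-36 - 51\right) + \frac{65}{2} = -87 + \frac{65}{2} = - \frac{109}{2}$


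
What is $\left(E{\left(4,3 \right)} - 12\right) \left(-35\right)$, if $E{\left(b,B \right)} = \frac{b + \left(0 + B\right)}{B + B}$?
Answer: $\frac{2275}{6} \approx 379.17$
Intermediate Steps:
$E{\left(b,B \right)} = \frac{B + b}{2 B}$ ($E{\left(b,B \right)} = \frac{b + B}{2 B} = \left(B + b\right) \frac{1}{2 B} = \frac{B + b}{2 B}$)
$\left(E{\left(4,3 \right)} - 12\right) \left(-35\right) = \left(\frac{3 + 4}{2 \cdot 3} - 12\right) \left(-35\right) = \left(\frac{1}{2} \cdot \frac{1}{3} \cdot 7 - 12\right) \left(-35\right) = \left(\frac{7}{6} - 12\right) \left(-35\right) = \left(- \frac{65}{6}\right) \left(-35\right) = \frac{2275}{6}$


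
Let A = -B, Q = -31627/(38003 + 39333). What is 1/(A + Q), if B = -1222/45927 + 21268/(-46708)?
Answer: 5924927268792/432467983625 ≈ 13.700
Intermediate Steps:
B = -258463153/536289579 (B = -1222*1/45927 + 21268*(-1/46708) = -1222/45927 - 5317/11677 = -258463153/536289579 ≈ -0.48195)
Q = -31627/77336 ≈ -0.40896
A = 258463153/536289579 (A = -1*(-258463153/536289579) = 258463153/536289579 ≈ 0.48195)
1/(A + Q) = 1/(258463153/536289579 - 31627/77336) = 1/(432467983625/5924927268792) = 5924927268792/432467983625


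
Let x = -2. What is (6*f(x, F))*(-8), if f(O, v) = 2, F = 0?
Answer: -96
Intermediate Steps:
(6*f(x, F))*(-8) = (6*2)*(-8) = 12*(-8) = -96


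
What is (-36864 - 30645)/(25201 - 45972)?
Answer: 67509/20771 ≈ 3.2502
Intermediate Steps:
(-36864 - 30645)/(25201 - 45972) = -67509/(-20771) = -67509*(-1/20771) = 67509/20771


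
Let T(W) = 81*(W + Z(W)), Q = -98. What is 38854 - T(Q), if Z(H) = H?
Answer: 54730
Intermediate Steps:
T(W) = 162*W (T(W) = 81*(W + W) = 81*(2*W) = 162*W)
38854 - T(Q) = 38854 - 162*(-98) = 38854 - 1*(-15876) = 38854 + 15876 = 54730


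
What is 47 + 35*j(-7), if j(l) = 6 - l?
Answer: 502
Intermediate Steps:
47 + 35*j(-7) = 47 + 35*(6 - 1*(-7)) = 47 + 35*(6 + 7) = 47 + 35*13 = 47 + 455 = 502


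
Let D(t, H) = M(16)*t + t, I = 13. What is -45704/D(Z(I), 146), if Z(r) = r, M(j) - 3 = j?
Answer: -11426/65 ≈ -175.78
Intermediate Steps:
M(j) = 3 + j
D(t, H) = 20*t (D(t, H) = (3 + 16)*t + t = 19*t + t = 20*t)
-45704/D(Z(I), 146) = -45704/(20*13) = -45704/260 = -45704*1/260 = -11426/65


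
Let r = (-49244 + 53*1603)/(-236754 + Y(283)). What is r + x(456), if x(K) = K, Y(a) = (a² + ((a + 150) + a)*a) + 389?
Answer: 21172227/46352 ≈ 456.77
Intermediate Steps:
Y(a) = 389 + a² + a*(150 + 2*a) (Y(a) = (a² + ((150 + a) + a)*a) + 389 = (a² + (150 + 2*a)*a) + 389 = (a² + a*(150 + 2*a)) + 389 = 389 + a² + a*(150 + 2*a))
r = 35715/46352 (r = (-49244 + 53*1603)/(-236754 + (389 + 3*283² + 150*283)) = (-49244 + 84959)/(-236754 + (389 + 3*80089 + 42450)) = 35715/(-236754 + (389 + 240267 + 42450)) = 35715/(-236754 + 283106) = 35715/46352 ≈ 0.77052)
r + x(456) = 35715/46352 + 456 = 21172227/46352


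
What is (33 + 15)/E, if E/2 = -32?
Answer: -¾ ≈ -0.75000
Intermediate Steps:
E = -64 (E = 2*(-32) = -64)
(33 + 15)/E = (33 + 15)/(-64) = 48*(-1/64) = -¾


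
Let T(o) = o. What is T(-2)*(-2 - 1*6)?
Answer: 16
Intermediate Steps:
T(-2)*(-2 - 1*6) = -2*(-2 - 1*6) = -2*(-2 - 6) = -2*(-8) = 16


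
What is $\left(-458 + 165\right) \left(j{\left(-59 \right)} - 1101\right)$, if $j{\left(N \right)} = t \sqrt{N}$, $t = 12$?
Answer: $322593 - 3516 i \sqrt{59} \approx 3.2259 \cdot 10^{5} - 27007.0 i$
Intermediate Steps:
$j{\left(N \right)} = 12 \sqrt{N}$
$\left(-458 + 165\right) \left(j{\left(-59 \right)} - 1101\right) = \left(-458 + 165\right) \left(12 \sqrt{-59} - 1101\right) = - 293 \left(12 i \sqrt{59} - 1101\right) = - 293 \left(-1101 + 12 i \sqrt{59}\right) = 322593 - 3516 i \sqrt{59}$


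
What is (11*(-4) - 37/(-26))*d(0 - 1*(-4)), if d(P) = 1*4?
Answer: -2214/13 ≈ -170.31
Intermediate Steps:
d(P) = 4
(11*(-4) - 37/(-26))*d(0 - 1*(-4)) = (11*(-4) - 37/(-26))*4 = (-44 - 37*(-1/26))*4 = (-44 + 37/26)*4 = -1107/26*4 = -2214/13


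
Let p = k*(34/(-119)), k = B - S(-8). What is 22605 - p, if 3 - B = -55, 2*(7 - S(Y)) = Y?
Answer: 158329/7 ≈ 22618.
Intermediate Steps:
S(Y) = 7 - Y/2
B = 58 (B = 3 - 1*(-55) = 3 + 55 = 58)
k = 47 (k = 58 - (7 - 1/2*(-8)) = 58 - (7 + 4) = 58 - 1*11 = 58 - 11 = 47)
p = -94/7 (p = 47*(34/(-119)) = 47*(34*(-1/119)) = 47*(-2/7) = -94/7 ≈ -13.429)
22605 - p = 22605 - 1*(-94/7) = 22605 + 94/7 = 158329/7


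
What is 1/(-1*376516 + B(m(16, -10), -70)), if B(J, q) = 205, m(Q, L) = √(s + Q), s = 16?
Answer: -1/376311 ≈ -2.6574e-6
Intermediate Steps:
m(Q, L) = √(16 + Q)
1/(-1*376516 + B(m(16, -10), -70)) = 1/(-1*376516 + 205) = 1/(-376516 + 205) = 1/(-376311) = -1/376311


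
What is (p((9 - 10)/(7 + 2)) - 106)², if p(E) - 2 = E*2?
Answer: 879844/81 ≈ 10862.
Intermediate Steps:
p(E) = 2 + 2*E (p(E) = 2 + E*2 = 2 + 2*E)
(p((9 - 10)/(7 + 2)) - 106)² = ((2 + 2*((9 - 10)/(7 + 2))) - 106)² = ((2 + 2*(-1/9)) - 106)² = ((2 + 2*(-1*⅑)) - 106)² = ((2 + 2*(-⅑)) - 106)² = ((2 - 2/9) - 106)² = (16/9 - 106)² = (-938/9)² = 879844/81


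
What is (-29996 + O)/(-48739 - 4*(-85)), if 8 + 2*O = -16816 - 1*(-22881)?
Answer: 53935/96798 ≈ 0.55719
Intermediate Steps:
O = 6057/2 (O = -4 + (-16816 - 1*(-22881))/2 = -4 + (-16816 + 22881)/2 = -4 + (1/2)*6065 = -4 + 6065/2 = 6057/2 ≈ 3028.5)
(-29996 + O)/(-48739 - 4*(-85)) = (-29996 + 6057/2)/(-48739 - 4*(-85)) = -53935/(2*(-48739 + 340)) = -53935/2/(-48399) = -53935/2*(-1/48399) = 53935/96798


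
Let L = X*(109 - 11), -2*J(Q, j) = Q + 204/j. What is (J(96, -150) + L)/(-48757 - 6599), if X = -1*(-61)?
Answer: -21181/197700 ≈ -0.10714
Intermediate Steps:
X = 61
J(Q, j) = -102/j - Q/2 (J(Q, j) = -(Q + 204/j)/2 = -102/j - Q/2)
L = 5978 (L = 61*(109 - 11) = 61*98 = 5978)
(J(96, -150) + L)/(-48757 - 6599) = ((-102/(-150) - ½*96) + 5978)/(-48757 - 6599) = ((-102*(-1/150) - 48) + 5978)/(-55356) = ((17/25 - 48) + 5978)*(-1/55356) = (-1183/25 + 5978)*(-1/55356) = (148267/25)*(-1/55356) = -21181/197700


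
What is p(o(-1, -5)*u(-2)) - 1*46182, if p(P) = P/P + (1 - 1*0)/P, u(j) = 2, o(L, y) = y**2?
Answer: -2309049/50 ≈ -46181.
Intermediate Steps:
p(P) = 1 + 1/P (p(P) = 1 + (1 + 0)/P = 1 + 1/P)
p(o(-1, -5)*u(-2)) - 1*46182 = (1 + (-5)**2*2)/(((-5)**2*2)) - 1*46182 = (1 + 25*2)/((25*2)) - 46182 = (1 + 50)/50 - 46182 = (1/50)*51 - 46182 = 51/50 - 46182 = -2309049/50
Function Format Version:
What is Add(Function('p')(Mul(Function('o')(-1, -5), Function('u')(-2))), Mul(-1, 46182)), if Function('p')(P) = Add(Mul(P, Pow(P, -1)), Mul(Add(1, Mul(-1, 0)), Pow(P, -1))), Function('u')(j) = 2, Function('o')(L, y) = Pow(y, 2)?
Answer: Rational(-2309049, 50) ≈ -46181.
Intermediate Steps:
Function('p')(P) = Add(1, Pow(P, -1)) (Function('p')(P) = Add(1, Mul(Add(1, 0), Pow(P, -1))) = Add(1, Mul(1, Pow(P, -1))) = Add(1, Pow(P, -1)))
Add(Function('p')(Mul(Function('o')(-1, -5), Function('u')(-2))), Mul(-1, 46182)) = Add(Mul(Pow(Mul(Pow(-5, 2), 2), -1), Add(1, Mul(Pow(-5, 2), 2))), Mul(-1, 46182)) = Add(Mul(Pow(Mul(25, 2), -1), Add(1, Mul(25, 2))), -46182) = Add(Mul(Pow(50, -1), Add(1, 50)), -46182) = Add(Mul(Rational(1, 50), 51), -46182) = Add(Rational(51, 50), -46182) = Rational(-2309049, 50)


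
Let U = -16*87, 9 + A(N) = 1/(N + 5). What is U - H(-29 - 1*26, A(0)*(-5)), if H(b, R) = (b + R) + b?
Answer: -1326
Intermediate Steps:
A(N) = -9 + 1/(5 + N) (A(N) = -9 + 1/(N + 5) = -9 + 1/(5 + N))
H(b, R) = R + 2*b (H(b, R) = (R + b) + b = R + 2*b)
U = -1392
U - H(-29 - 1*26, A(0)*(-5)) = -1392 - (((-44 - 9*0)/(5 + 0))*(-5) + 2*(-29 - 1*26)) = -1392 - (((-44 + 0)/5)*(-5) + 2*(-29 - 26)) = -1392 - (((⅕)*(-44))*(-5) + 2*(-55)) = -1392 - (-44/5*(-5) - 110) = -1392 - (44 - 110) = -1392 - 1*(-66) = -1392 + 66 = -1326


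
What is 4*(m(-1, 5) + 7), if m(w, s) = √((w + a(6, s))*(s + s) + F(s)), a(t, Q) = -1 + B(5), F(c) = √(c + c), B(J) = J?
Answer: 28 + 4*√(30 + √10) ≈ 51.035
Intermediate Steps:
F(c) = √2*√c (F(c) = √(2*c) = √2*√c)
a(t, Q) = 4 (a(t, Q) = -1 + 5 = 4)
m(w, s) = √(√2*√s + 2*s*(4 + w)) (m(w, s) = √((w + 4)*(s + s) + √2*√s) = √((4 + w)*(2*s) + √2*√s) = √(2*s*(4 + w) + √2*√s) = √(√2*√s + 2*s*(4 + w)))
4*(m(-1, 5) + 7) = 4*(√(8*5 + √2*√5 + 2*5*(-1)) + 7) = 4*(√(40 + √10 - 10) + 7) = 4*(√(30 + √10) + 7) = 4*(7 + √(30 + √10)) = 28 + 4*√(30 + √10)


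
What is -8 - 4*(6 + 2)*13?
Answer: -424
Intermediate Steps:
-8 - 4*(6 + 2)*13 = -8 - 4*8*13 = -8 - 32*13 = -8 - 416 = -424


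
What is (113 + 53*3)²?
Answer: 73984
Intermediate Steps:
(113 + 53*3)² = (113 + 159)² = 272² = 73984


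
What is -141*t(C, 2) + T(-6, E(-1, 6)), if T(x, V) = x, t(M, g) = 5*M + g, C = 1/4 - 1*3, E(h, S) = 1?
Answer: 6603/4 ≈ 1650.8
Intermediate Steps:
C = -11/4 (C = ¼ - 3 = -11/4 ≈ -2.7500)
t(M, g) = g + 5*M
-141*t(C, 2) + T(-6, E(-1, 6)) = -141*(2 + 5*(-11/4)) - 6 = -141*(2 - 55/4) - 6 = -141*(-47/4) - 6 = 6627/4 - 6 = 6603/4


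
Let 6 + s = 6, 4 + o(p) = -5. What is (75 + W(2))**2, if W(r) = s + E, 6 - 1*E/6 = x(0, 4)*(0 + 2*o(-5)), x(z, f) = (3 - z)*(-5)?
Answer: 2277081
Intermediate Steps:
x(z, f) = -15 + 5*z
o(p) = -9 (o(p) = -4 - 5 = -9)
E = -1584 (E = 36 - 6*(-15 + 5*0)*(0 + 2*(-9)) = 36 - 6*(-15 + 0)*(0 - 18) = 36 - (-90)*(-18) = 36 - 6*270 = 36 - 1620 = -1584)
s = 0 (s = -6 + 6 = 0)
W(r) = -1584 (W(r) = 0 - 1584 = -1584)
(75 + W(2))**2 = (75 - 1584)**2 = (-1509)**2 = 2277081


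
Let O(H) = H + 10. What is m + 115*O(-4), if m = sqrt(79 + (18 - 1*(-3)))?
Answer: 700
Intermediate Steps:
O(H) = 10 + H
m = 10 (m = sqrt(79 + (18 + 3)) = sqrt(79 + 21) = sqrt(100) = 10)
m + 115*O(-4) = 10 + 115*(10 - 4) = 10 + 115*6 = 10 + 690 = 700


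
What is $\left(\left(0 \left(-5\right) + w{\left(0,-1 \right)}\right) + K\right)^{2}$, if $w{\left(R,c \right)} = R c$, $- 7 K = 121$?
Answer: $\frac{14641}{49} \approx 298.8$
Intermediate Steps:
$K = - \frac{121}{7}$ ($K = \left(- \frac{1}{7}\right) 121 = - \frac{121}{7} \approx -17.286$)
$\left(\left(0 \left(-5\right) + w{\left(0,-1 \right)}\right) + K\right)^{2} = \left(\left(0 \left(-5\right) + 0 \left(-1\right)\right) - \frac{121}{7}\right)^{2} = \left(\left(0 + 0\right) - \frac{121}{7}\right)^{2} = \left(0 - \frac{121}{7}\right)^{2} = \left(- \frac{121}{7}\right)^{2} = \frac{14641}{49}$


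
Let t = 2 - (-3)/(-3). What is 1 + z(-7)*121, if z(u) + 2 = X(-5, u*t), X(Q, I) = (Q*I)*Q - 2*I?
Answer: -19722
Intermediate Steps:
t = 1 (t = 2 - (-3)*(-1)/3 = 2 - 1*1 = 2 - 1 = 1)
X(Q, I) = -2*I + I*Q**2 (X(Q, I) = (I*Q)*Q - 2*I = I*Q**2 - 2*I = -2*I + I*Q**2)
z(u) = -2 + 23*u (z(u) = -2 + (u*1)*(-2 + (-5)**2) = -2 + u*(-2 + 25) = -2 + u*23 = -2 + 23*u)
1 + z(-7)*121 = 1 + (-2 + 23*(-7))*121 = 1 + (-2 - 161)*121 = 1 - 163*121 = 1 - 19723 = -19722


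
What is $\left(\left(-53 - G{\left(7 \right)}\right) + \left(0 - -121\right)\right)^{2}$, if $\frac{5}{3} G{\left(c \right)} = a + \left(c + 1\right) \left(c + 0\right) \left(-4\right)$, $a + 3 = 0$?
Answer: $\frac{1042441}{25} \approx 41698.0$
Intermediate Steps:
$a = -3$ ($a = -3 + 0 = -3$)
$G{\left(c \right)} = - \frac{9}{5} - \frac{12 c \left(1 + c\right)}{5}$ ($G{\left(c \right)} = \frac{3 \left(-3 + \left(c + 1\right) \left(c + 0\right) \left(-4\right)\right)}{5} = \frac{3 \left(-3 + \left(1 + c\right) c \left(-4\right)\right)}{5} = \frac{3 \left(-3 + c \left(1 + c\right) \left(-4\right)\right)}{5} = \frac{3 \left(-3 - 4 c \left(1 + c\right)\right)}{5} = - \frac{9}{5} - \frac{12 c \left(1 + c\right)}{5}$)
$\left(\left(-53 - G{\left(7 \right)}\right) + \left(0 - -121\right)\right)^{2} = \left(\left(-53 - \left(- \frac{9}{5} - \frac{84}{5} - \frac{12 \cdot 7^{2}}{5}\right)\right) + \left(0 - -121\right)\right)^{2} = \left(\left(-53 - \left(- \frac{9}{5} - \frac{84}{5} - \frac{588}{5}\right)\right) + \left(0 + 121\right)\right)^{2} = \left(\left(-53 - \left(- \frac{9}{5} - \frac{84}{5} - \frac{588}{5}\right)\right) + 121\right)^{2} = \left(\left(-53 - - \frac{681}{5}\right) + 121\right)^{2} = \left(\left(-53 + \frac{681}{5}\right) + 121\right)^{2} = \left(\frac{416}{5} + 121\right)^{2} = \left(\frac{1021}{5}\right)^{2} = \frac{1042441}{25}$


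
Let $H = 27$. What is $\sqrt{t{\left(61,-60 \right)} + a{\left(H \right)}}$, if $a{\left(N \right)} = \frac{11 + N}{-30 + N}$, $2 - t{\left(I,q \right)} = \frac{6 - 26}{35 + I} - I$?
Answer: $\frac{\sqrt{7278}}{12} \approx 7.1093$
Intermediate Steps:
$t{\left(I,q \right)} = 2 + I + \frac{20}{35 + I}$ ($t{\left(I,q \right)} = 2 - \left(\frac{6 - 26}{35 + I} - I\right) = 2 - \left(- \frac{20}{35 + I} - I\right) = 2 - \left(- I - \frac{20}{35 + I}\right) = 2 + \left(I + \frac{20}{35 + I}\right) = 2 + I + \frac{20}{35 + I}$)
$a{\left(N \right)} = \frac{11 + N}{-30 + N}$
$\sqrt{t{\left(61,-60 \right)} + a{\left(H \right)}} = \sqrt{\frac{90 + 61^{2} + 37 \cdot 61}{35 + 61} + \frac{11 + 27}{-30 + 27}} = \sqrt{\frac{90 + 3721 + 2257}{96} + \frac{1}{-3} \cdot 38} = \sqrt{\frac{1}{96} \cdot 6068 - \frac{38}{3}} = \sqrt{\frac{1517}{24} - \frac{38}{3}} = \sqrt{\frac{1213}{24}} = \frac{\sqrt{7278}}{12}$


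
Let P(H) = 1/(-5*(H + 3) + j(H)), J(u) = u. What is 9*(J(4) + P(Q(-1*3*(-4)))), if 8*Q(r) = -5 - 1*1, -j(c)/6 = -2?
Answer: 48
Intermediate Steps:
j(c) = 12 (j(c) = -6*(-2) = 12)
Q(r) = -¾ (Q(r) = (-5 - 1*1)/8 = (-5 - 1)/8 = (⅛)*(-6) = -¾)
P(H) = 1/(-3 - 5*H) (P(H) = 1/(-5*(H + 3) + 12) = 1/(-5*(3 + H) + 12) = 1/((-15 - 5*H) + 12) = 1/(-3 - 5*H))
9*(J(4) + P(Q(-1*3*(-4)))) = 9*(4 - 1/(3 + 5*(-¾))) = 9*(4 - 1/(3 - 15/4)) = 9*(4 - 1/(-¾)) = 9*(4 - 1*(-4/3)) = 9*(4 + 4/3) = 9*(16/3) = 48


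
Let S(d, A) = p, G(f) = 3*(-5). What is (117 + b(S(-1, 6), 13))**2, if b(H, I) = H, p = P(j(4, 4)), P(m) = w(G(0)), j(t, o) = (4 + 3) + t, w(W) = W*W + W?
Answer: 106929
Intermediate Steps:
G(f) = -15
w(W) = W + W**2 (w(W) = W**2 + W = W + W**2)
j(t, o) = 7 + t
P(m) = 210 (P(m) = -15*(1 - 15) = -15*(-14) = 210)
p = 210
S(d, A) = 210
(117 + b(S(-1, 6), 13))**2 = (117 + 210)**2 = 327**2 = 106929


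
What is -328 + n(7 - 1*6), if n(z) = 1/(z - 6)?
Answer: -1641/5 ≈ -328.20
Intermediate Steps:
n(z) = 1/(-6 + z)
-328 + n(7 - 1*6) = -328 + 1/(-6 + (7 - 1*6)) = -328 + 1/(-6 + (7 - 6)) = -328 + 1/(-6 + 1) = -328 + 1/(-5) = -328 - ⅕ = -1641/5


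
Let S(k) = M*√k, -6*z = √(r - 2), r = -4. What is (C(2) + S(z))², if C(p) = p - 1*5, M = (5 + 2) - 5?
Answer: (9 + 6^(¾)*(-I)^(5/2))²/9 ≈ 3.5784 + 3.7886*I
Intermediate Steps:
M = 2 (M = 7 - 5 = 2)
C(p) = -5 + p (C(p) = p - 5 = -5 + p)
z = -I*√6/6 (z = -√(-4 - 2)/6 = -I*√6/6 ≈ -0.40825*I)
S(k) = 2*√k
(C(2) + S(z))² = ((-5 + 2) + 2*√(-I*√6/6))² = (-3 + 2*(6^(¾)*√(-I)/6))² = (-3 + 6^(¾)*√(-I)/3)²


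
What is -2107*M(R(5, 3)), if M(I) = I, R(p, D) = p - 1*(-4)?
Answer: -18963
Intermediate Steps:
R(p, D) = 4 + p (R(p, D) = p + 4 = 4 + p)
-2107*M(R(5, 3)) = -2107*(4 + 5) = -2107*9 = -18963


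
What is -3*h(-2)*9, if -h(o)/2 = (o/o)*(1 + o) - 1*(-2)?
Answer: 54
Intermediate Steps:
h(o) = -6 - 2*o (h(o) = -2*((o/o)*(1 + o) - 1*(-2)) = -2*(1*(1 + o) + 2) = -2*((1 + o) + 2) = -2*(3 + o) = -6 - 2*o)
-3*h(-2)*9 = -3*(-6 - 2*(-2))*9 = -3*(-6 + 4)*9 = -3*(-2)*9 = 6*9 = 54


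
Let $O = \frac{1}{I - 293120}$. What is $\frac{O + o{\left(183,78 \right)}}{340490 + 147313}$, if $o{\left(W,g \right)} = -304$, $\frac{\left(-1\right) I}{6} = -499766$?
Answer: $- \frac{274154901}{439913103076} \approx -0.0006232$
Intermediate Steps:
$I = 2998596$ ($I = \left(-6\right) \left(-499766\right) = 2998596$)
$O = \frac{1}{2705476}$ ($O = \frac{1}{2998596 - 293120} = \frac{1}{2705476} \approx 3.6962 \cdot 10^{-7}$)
$\frac{O + o{\left(183,78 \right)}}{340490 + 147313} = \frac{\frac{1}{2705476} - 304}{340490 + 147313} = - \frac{822464703}{2705476 \cdot 487803} = \left(- \frac{822464703}{2705476}\right) \frac{1}{487803} = - \frac{274154901}{439913103076}$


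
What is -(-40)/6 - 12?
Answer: -16/3 ≈ -5.3333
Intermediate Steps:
-(-40)/6 - 12 = -4*(-5/3) - 12 = 20/3 - 12 = -16/3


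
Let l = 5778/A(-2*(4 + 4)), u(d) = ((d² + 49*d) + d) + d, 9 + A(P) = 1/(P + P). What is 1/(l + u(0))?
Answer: -289/184896 ≈ -0.0015630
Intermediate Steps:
A(P) = -9 + 1/(2*P) (A(P) = -9 + 1/(P + P) = -9 + 1/(2*P))
u(d) = d² + 51*d (u(d) = (d² + 50*d) + d = d² + 51*d)
l = -184896/289 (l = 5778/(-9 + 1/(2*((-2*(4 + 4))))) = 5778/(-9 + 1/(2*((-2*8)))) = 5778/(-9 + (½)/(-16)) = 5778/(-9 + (½)*(-1/16)) = 5778/(-9 - 1/32) = 5778/(-289/32) = 5778*(-32/289) = -184896/289 ≈ -639.78)
1/(l + u(0)) = 1/(-184896/289 + 0*(51 + 0)) = 1/(-184896/289 + 0*51) = 1/(-184896/289 + 0) = 1/(-184896/289) = -289/184896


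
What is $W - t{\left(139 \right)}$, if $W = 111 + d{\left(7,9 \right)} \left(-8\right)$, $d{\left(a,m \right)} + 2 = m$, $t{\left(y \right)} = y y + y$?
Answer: $-19405$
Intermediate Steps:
$t{\left(y \right)} = y + y^{2}$ ($t{\left(y \right)} = y^{2} + y = y + y^{2}$)
$d{\left(a,m \right)} = -2 + m$
$W = 55$ ($W = 111 + \left(-2 + 9\right) \left(-8\right) = 111 + 7 \left(-8\right) = 111 - 56 = 55$)
$W - t{\left(139 \right)} = 55 - 139 \left(1 + 139\right) = 55 - 139 \cdot 140 = 55 - 19460 = -19405$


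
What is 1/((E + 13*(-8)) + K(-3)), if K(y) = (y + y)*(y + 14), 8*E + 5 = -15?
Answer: -2/345 ≈ -0.0057971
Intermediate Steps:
E = -5/2 (E = -5/8 + (1/8)*(-15) = -5/8 - 15/8 = -5/2 ≈ -2.5000)
K(y) = 2*y*(14 + y) (K(y) = (2*y)*(14 + y) = 2*y*(14 + y))
1/((E + 13*(-8)) + K(-3)) = 1/((-5/2 + 13*(-8)) + 2*(-3)*(14 - 3)) = 1/((-5/2 - 104) + 2*(-3)*11) = 1/(-213/2 - 66) = 1/(-345/2) = -2/345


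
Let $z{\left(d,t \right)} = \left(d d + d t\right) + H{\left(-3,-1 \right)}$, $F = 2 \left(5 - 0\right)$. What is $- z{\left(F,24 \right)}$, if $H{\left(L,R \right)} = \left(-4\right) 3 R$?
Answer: $-352$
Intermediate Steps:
$H{\left(L,R \right)} = - 12 R$
$F = 10$ ($F = 2 \left(5 + 0\right) = 2 \cdot 5 = 10$)
$z{\left(d,t \right)} = 12 + d^{2} + d t$ ($z{\left(d,t \right)} = \left(d d + d t\right) - -12 = \left(d^{2} + d t\right) + 12 = 12 + d^{2} + d t$)
$- z{\left(F,24 \right)} = - (12 + 10^{2} + 10 \cdot 24) = - (12 + 100 + 240) = \left(-1\right) 352 = -352$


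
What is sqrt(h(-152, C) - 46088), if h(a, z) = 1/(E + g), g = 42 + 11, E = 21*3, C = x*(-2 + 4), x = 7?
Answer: 3*I*sqrt(17226667)/58 ≈ 214.68*I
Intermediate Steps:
C = 14 (C = 7*(-2 + 4) = 7*2 = 14)
E = 63
g = 53
h(a, z) = 1/116 (h(a, z) = 1/(63 + 53) = 1/116)
sqrt(h(-152, C) - 46088) = sqrt(1/116 - 46088) = sqrt(-5346207/116) = 3*I*sqrt(17226667)/58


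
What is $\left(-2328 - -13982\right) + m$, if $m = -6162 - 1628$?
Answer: $3864$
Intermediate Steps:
$m = -7790$
$\left(-2328 - -13982\right) + m = \left(-2328 - -13982\right) - 7790 = \left(-2328 + 13982\right) - 7790 = 11654 - 7790 = 3864$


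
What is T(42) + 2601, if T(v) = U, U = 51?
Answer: 2652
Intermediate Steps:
T(v) = 51
T(42) + 2601 = 51 + 2601 = 2652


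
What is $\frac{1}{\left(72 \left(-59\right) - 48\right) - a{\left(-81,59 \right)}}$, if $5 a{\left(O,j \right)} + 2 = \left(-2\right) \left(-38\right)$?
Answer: $- \frac{5}{21554} \approx -0.00023198$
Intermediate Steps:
$a{\left(O,j \right)} = \frac{74}{5}$ ($a{\left(O,j \right)} = - \frac{2}{5} + \frac{\left(-2\right) \left(-38\right)}{5} = - \frac{2}{5} + \frac{1}{5} \cdot 76 = - \frac{2}{5} + \frac{76}{5} = \frac{74}{5}$)
$\frac{1}{\left(72 \left(-59\right) - 48\right) - a{\left(-81,59 \right)}} = \frac{1}{\left(72 \left(-59\right) - 48\right) - \frac{74}{5}} = \frac{1}{\left(-4248 - 48\right) - \frac{74}{5}} = \frac{1}{-4296 - \frac{74}{5}} = \frac{1}{- \frac{21554}{5}} = - \frac{5}{21554}$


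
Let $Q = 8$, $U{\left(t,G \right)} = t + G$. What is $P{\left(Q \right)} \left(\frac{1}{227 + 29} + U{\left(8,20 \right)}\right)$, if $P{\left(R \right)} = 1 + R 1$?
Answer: $\frac{64521}{256} \approx 252.04$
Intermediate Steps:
$U{\left(t,G \right)} = G + t$
$P{\left(R \right)} = 1 + R$
$P{\left(Q \right)} \left(\frac{1}{227 + 29} + U{\left(8,20 \right)}\right) = \left(1 + 8\right) \left(\frac{1}{227 + 29} + \left(20 + 8\right)\right) = 9 \left(\frac{1}{256} + 28\right) = 9 \cdot \frac{7169}{256} = \frac{64521}{256}$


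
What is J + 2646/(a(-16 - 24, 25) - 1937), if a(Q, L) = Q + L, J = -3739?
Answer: -3650587/976 ≈ -3740.4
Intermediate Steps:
a(Q, L) = L + Q
J + 2646/(a(-16 - 24, 25) - 1937) = -3739 + 2646/((25 + (-16 - 24)) - 1937) = -3739 + 2646/((25 - 40) - 1937) = -3739 + 2646/(-15 - 1937) = -3739 + 2646/(-1952) = -3739 + 2646*(-1/1952) = -3739 - 1323/976 = -3650587/976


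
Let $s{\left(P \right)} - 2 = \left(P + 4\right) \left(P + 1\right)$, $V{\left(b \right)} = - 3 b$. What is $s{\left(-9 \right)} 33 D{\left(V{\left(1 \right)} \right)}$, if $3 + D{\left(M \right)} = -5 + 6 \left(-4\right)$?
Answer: $-44352$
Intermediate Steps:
$D{\left(M \right)} = -32$ ($D{\left(M \right)} = -3 + \left(-5 + 6 \left(-4\right)\right) = -3 - 29 = -32$)
$s{\left(P \right)} = 2 + \left(1 + P\right) \left(4 + P\right)$ ($s{\left(P \right)} = 2 + \left(P + 4\right) \left(P + 1\right) = 2 + \left(4 + P\right) \left(1 + P\right) = 2 + \left(1 + P\right) \left(4 + P\right)$)
$s{\left(-9 \right)} 33 D{\left(V{\left(1 \right)} \right)} = \left(6 + \left(-9\right)^{2} + 5 \left(-9\right)\right) 33 \left(-32\right) = \left(6 + 81 - 45\right) 33 \left(-32\right) = 42 \cdot 33 \left(-32\right) = 1386 \left(-32\right) = -44352$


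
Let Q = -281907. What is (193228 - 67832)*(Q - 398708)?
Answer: -85346398540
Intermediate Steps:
(193228 - 67832)*(Q - 398708) = (193228 - 67832)*(-281907 - 398708) = 125396*(-680615) = -85346398540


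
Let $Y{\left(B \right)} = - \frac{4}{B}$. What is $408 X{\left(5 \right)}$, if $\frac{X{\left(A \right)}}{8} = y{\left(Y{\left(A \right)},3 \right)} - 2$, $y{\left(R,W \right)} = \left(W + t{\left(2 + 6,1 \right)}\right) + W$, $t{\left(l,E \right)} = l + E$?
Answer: $42432$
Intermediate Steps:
$t{\left(l,E \right)} = E + l$
$y{\left(R,W \right)} = 9 + 2 W$ ($y{\left(R,W \right)} = \left(W + \left(1 + \left(2 + 6\right)\right)\right) + W = \left(W + \left(1 + 8\right)\right) + W = \left(W + 9\right) + W = \left(9 + W\right) + W = 9 + 2 W$)
$X{\left(A \right)} = 104$ ($X{\left(A \right)} = 8 \left(\left(9 + 2 \cdot 3\right) - 2\right) = 8 \left(\left(9 + 6\right) - 2\right) = 8 \left(15 - 2\right) = 8 \cdot 13 = 104$)
$408 X{\left(5 \right)} = 408 \cdot 104 = 42432$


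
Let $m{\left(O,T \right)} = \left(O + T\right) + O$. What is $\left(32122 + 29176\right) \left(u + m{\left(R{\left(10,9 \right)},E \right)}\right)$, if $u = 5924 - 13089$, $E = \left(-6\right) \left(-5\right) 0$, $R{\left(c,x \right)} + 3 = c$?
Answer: $-438341998$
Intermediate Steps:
$R{\left(c,x \right)} = -3 + c$
$E = 0$ ($E = 30 \cdot 0 = 0$)
$u = -7165$
$m{\left(O,T \right)} = T + 2 O$
$\left(32122 + 29176\right) \left(u + m{\left(R{\left(10,9 \right)},E \right)}\right) = \left(32122 + 29176\right) \left(-7165 + \left(0 + 2 \left(-3 + 10\right)\right)\right) = 61298 \left(-7165 + \left(0 + 2 \cdot 7\right)\right) = 61298 \left(-7165 + \left(0 + 14\right)\right) = 61298 \left(-7165 + 14\right) = 61298 \left(-7151\right) = -438341998$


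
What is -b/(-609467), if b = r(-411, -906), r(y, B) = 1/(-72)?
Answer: -1/43881624 ≈ -2.2789e-8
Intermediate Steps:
r(y, B) = -1/72
b = -1/72 ≈ -0.013889
-b/(-609467) = -(-1)/(72*(-609467)) = -(-1)*(-1)/(72*609467) = -1*1/43881624 = -1/43881624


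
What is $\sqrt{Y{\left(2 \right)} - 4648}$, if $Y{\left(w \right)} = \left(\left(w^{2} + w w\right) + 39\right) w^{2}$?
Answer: $2 i \sqrt{1115} \approx 66.783 i$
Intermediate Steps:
$Y{\left(w \right)} = w^{2} \left(39 + 2 w^{2}\right)$ ($Y{\left(w \right)} = \left(\left(w^{2} + w^{2}\right) + 39\right) w^{2} = \left(2 w^{2} + 39\right) w^{2} = \left(39 + 2 w^{2}\right) w^{2} = w^{2} \left(39 + 2 w^{2}\right)$)
$\sqrt{Y{\left(2 \right)} - 4648} = \sqrt{2^{2} \left(39 + 2 \cdot 2^{2}\right) - 4648} = \sqrt{4 \left(39 + 2 \cdot 4\right) - 4648} = \sqrt{4 \left(39 + 8\right) - 4648} = \sqrt{4 \cdot 47 - 4648} = \sqrt{188 - 4648} = \sqrt{-4460} = 2 i \sqrt{1115}$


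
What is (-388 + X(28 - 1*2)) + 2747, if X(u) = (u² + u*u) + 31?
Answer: 3742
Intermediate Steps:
X(u) = 31 + 2*u² (X(u) = (u² + u²) + 31 = 2*u² + 31 = 31 + 2*u²)
(-388 + X(28 - 1*2)) + 2747 = (-388 + (31 + 2*(28 - 1*2)²)) + 2747 = (-388 + (31 + 2*(28 - 2)²)) + 2747 = (-388 + (31 + 2*26²)) + 2747 = (-388 + (31 + 2*676)) + 2747 = (-388 + (31 + 1352)) + 2747 = (-388 + 1383) + 2747 = 995 + 2747 = 3742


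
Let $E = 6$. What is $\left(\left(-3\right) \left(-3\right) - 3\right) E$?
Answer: $36$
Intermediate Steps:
$\left(\left(-3\right) \left(-3\right) - 3\right) E = \left(\left(-3\right) \left(-3\right) - 3\right) 6 = \left(9 - 3\right) 6 = 6 \cdot 6 = 36$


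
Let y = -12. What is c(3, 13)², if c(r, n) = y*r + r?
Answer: 1089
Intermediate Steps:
c(r, n) = -11*r (c(r, n) = -12*r + r = -11*r)
c(3, 13)² = (-11*3)² = (-33)² = 1089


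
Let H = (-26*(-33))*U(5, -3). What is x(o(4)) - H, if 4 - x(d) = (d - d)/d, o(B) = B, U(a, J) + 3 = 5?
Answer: -1712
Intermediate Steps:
U(a, J) = 2 (U(a, J) = -3 + 5 = 2)
x(d) = 4 (x(d) = 4 - (d - d)/d = 4 - 0/d = 4 - 1*0 = 4 + 0 = 4)
H = 1716 (H = -26*(-33)*2 = 858*2 = 1716)
x(o(4)) - H = 4 - 1*1716 = 4 - 1716 = -1712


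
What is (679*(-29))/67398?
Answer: -19691/67398 ≈ -0.29216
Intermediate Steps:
(679*(-29))/67398 = -19691*1/67398 = -19691/67398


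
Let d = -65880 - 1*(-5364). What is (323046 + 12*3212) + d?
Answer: 301074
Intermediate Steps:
d = -60516 (d = -65880 + 5364 = -60516)
(323046 + 12*3212) + d = (323046 + 12*3212) - 60516 = (323046 + 38544) - 60516 = 361590 - 60516 = 301074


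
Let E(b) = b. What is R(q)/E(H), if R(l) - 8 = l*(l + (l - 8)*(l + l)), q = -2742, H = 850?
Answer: -20672291714/425 ≈ -4.8641e+7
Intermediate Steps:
R(l) = 8 + l*(l + 2*l*(-8 + l)) (R(l) = 8 + l*(l + (l - 8)*(l + l)) = 8 + l*(l + (-8 + l)*(2*l)) = 8 + l*(l + 2*l*(-8 + l)))
R(q)/E(H) = (8 - 15*(-2742)² + 2*(-2742)³)/850 = (8 - 15*7518564 + 2*(-20615902488))*(1/850) = (8 - 112778460 - 41231804976)*(1/850) = -41344583428*1/850 = -20672291714/425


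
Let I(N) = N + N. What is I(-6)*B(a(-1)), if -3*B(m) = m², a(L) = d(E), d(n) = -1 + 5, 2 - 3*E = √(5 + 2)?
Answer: 64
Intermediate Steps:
E = ⅔ - √7/3 (E = ⅔ - √(5 + 2)/3 = ⅔ - √7/3 ≈ -0.21525)
I(N) = 2*N
d(n) = 4
a(L) = 4
B(m) = -m²/3
I(-6)*B(a(-1)) = (2*(-6))*(-⅓*4²) = -(-4)*16 = -12*(-16/3) = 64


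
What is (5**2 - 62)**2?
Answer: 1369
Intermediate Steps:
(5**2 - 62)**2 = (25 - 62)**2 = (-37)**2 = 1369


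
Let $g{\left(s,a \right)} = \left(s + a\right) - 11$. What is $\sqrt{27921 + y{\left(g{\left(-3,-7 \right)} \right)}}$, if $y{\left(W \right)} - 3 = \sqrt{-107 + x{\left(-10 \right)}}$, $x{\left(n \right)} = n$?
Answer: $\sqrt{27924 + 3 i \sqrt{13}} \approx 167.1 + 0.0324 i$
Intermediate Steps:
$g{\left(s,a \right)} = -11 + a + s$ ($g{\left(s,a \right)} = \left(a + s\right) - 11 = -11 + a + s$)
$y{\left(W \right)} = 3 + 3 i \sqrt{13}$ ($y{\left(W \right)} = 3 + \sqrt{-107 - 10} = 3 + \sqrt{-117} = 3 + 3 i \sqrt{13}$)
$\sqrt{27921 + y{\left(g{\left(-3,-7 \right)} \right)}} = \sqrt{27921 + \left(3 + 3 i \sqrt{13}\right)} = \sqrt{27924 + 3 i \sqrt{13}}$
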